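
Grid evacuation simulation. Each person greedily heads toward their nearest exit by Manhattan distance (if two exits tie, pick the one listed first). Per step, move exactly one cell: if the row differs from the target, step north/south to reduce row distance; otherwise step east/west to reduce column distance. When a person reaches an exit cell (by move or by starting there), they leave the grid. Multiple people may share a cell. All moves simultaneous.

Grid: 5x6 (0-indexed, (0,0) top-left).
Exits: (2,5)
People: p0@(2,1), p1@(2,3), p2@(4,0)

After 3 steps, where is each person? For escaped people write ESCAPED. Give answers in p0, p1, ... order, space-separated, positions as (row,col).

Step 1: p0:(2,1)->(2,2) | p1:(2,3)->(2,4) | p2:(4,0)->(3,0)
Step 2: p0:(2,2)->(2,3) | p1:(2,4)->(2,5)->EXIT | p2:(3,0)->(2,0)
Step 3: p0:(2,3)->(2,4) | p1:escaped | p2:(2,0)->(2,1)

(2,4) ESCAPED (2,1)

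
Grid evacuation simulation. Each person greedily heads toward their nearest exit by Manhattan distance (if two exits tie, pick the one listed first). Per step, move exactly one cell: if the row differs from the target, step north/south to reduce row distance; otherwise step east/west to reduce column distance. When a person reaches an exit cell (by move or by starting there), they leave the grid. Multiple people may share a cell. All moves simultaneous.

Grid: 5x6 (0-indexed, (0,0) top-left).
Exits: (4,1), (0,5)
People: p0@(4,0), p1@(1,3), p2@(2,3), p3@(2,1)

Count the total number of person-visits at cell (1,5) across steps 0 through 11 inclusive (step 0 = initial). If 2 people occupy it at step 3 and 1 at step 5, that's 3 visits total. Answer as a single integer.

Step 0: p0@(4,0) p1@(1,3) p2@(2,3) p3@(2,1) -> at (1,5): 0 [-], cum=0
Step 1: p0@ESC p1@(0,3) p2@(3,3) p3@(3,1) -> at (1,5): 0 [-], cum=0
Step 2: p0@ESC p1@(0,4) p2@(4,3) p3@ESC -> at (1,5): 0 [-], cum=0
Step 3: p0@ESC p1@ESC p2@(4,2) p3@ESC -> at (1,5): 0 [-], cum=0
Step 4: p0@ESC p1@ESC p2@ESC p3@ESC -> at (1,5): 0 [-], cum=0
Total visits = 0

Answer: 0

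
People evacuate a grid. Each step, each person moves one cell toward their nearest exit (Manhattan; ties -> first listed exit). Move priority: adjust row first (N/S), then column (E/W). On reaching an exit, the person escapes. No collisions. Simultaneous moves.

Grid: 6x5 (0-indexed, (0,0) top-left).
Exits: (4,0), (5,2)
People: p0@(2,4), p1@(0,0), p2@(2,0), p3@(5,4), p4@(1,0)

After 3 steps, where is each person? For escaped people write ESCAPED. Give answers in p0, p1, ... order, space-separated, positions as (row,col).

Step 1: p0:(2,4)->(3,4) | p1:(0,0)->(1,0) | p2:(2,0)->(3,0) | p3:(5,4)->(5,3) | p4:(1,0)->(2,0)
Step 2: p0:(3,4)->(4,4) | p1:(1,0)->(2,0) | p2:(3,0)->(4,0)->EXIT | p3:(5,3)->(5,2)->EXIT | p4:(2,0)->(3,0)
Step 3: p0:(4,4)->(5,4) | p1:(2,0)->(3,0) | p2:escaped | p3:escaped | p4:(3,0)->(4,0)->EXIT

(5,4) (3,0) ESCAPED ESCAPED ESCAPED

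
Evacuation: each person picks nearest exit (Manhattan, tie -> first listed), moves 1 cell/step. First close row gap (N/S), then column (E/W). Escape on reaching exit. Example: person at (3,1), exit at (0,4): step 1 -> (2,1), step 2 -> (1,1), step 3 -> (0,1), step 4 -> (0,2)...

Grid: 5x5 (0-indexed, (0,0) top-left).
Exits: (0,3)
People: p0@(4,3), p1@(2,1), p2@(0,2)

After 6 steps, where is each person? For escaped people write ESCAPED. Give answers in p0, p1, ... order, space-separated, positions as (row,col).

Step 1: p0:(4,3)->(3,3) | p1:(2,1)->(1,1) | p2:(0,2)->(0,3)->EXIT
Step 2: p0:(3,3)->(2,3) | p1:(1,1)->(0,1) | p2:escaped
Step 3: p0:(2,3)->(1,3) | p1:(0,1)->(0,2) | p2:escaped
Step 4: p0:(1,3)->(0,3)->EXIT | p1:(0,2)->(0,3)->EXIT | p2:escaped

ESCAPED ESCAPED ESCAPED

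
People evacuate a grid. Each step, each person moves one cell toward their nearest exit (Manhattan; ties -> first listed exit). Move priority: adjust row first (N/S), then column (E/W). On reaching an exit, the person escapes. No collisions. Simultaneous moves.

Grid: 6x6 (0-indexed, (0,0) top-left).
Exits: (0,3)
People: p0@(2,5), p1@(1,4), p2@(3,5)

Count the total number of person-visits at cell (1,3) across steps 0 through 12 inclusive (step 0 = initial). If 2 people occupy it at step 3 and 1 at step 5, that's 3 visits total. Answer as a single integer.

Answer: 0

Derivation:
Step 0: p0@(2,5) p1@(1,4) p2@(3,5) -> at (1,3): 0 [-], cum=0
Step 1: p0@(1,5) p1@(0,4) p2@(2,5) -> at (1,3): 0 [-], cum=0
Step 2: p0@(0,5) p1@ESC p2@(1,5) -> at (1,3): 0 [-], cum=0
Step 3: p0@(0,4) p1@ESC p2@(0,5) -> at (1,3): 0 [-], cum=0
Step 4: p0@ESC p1@ESC p2@(0,4) -> at (1,3): 0 [-], cum=0
Step 5: p0@ESC p1@ESC p2@ESC -> at (1,3): 0 [-], cum=0
Total visits = 0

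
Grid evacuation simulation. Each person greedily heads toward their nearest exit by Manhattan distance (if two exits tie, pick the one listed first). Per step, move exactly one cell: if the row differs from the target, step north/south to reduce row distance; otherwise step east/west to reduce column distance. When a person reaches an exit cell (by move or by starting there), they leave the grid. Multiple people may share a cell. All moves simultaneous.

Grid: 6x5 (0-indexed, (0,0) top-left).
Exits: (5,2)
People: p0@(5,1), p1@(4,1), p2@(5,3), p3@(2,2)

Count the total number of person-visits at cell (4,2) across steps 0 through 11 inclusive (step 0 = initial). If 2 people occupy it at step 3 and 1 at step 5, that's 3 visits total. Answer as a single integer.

Answer: 1

Derivation:
Step 0: p0@(5,1) p1@(4,1) p2@(5,3) p3@(2,2) -> at (4,2): 0 [-], cum=0
Step 1: p0@ESC p1@(5,1) p2@ESC p3@(3,2) -> at (4,2): 0 [-], cum=0
Step 2: p0@ESC p1@ESC p2@ESC p3@(4,2) -> at (4,2): 1 [p3], cum=1
Step 3: p0@ESC p1@ESC p2@ESC p3@ESC -> at (4,2): 0 [-], cum=1
Total visits = 1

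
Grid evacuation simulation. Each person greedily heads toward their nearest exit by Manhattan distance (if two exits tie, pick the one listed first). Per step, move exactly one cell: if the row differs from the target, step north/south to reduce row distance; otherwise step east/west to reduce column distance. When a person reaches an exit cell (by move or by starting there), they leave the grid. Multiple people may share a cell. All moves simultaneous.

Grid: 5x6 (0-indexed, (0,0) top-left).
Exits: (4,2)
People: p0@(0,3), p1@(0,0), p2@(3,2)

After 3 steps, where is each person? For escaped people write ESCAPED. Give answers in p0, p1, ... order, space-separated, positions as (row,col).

Step 1: p0:(0,3)->(1,3) | p1:(0,0)->(1,0) | p2:(3,2)->(4,2)->EXIT
Step 2: p0:(1,3)->(2,3) | p1:(1,0)->(2,0) | p2:escaped
Step 3: p0:(2,3)->(3,3) | p1:(2,0)->(3,0) | p2:escaped

(3,3) (3,0) ESCAPED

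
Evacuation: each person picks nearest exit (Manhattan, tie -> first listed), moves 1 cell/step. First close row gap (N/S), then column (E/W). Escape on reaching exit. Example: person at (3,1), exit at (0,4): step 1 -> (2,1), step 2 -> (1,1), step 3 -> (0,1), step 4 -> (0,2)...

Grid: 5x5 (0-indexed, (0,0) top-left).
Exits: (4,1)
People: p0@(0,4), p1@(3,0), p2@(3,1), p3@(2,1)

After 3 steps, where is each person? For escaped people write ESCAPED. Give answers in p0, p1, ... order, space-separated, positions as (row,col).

Step 1: p0:(0,4)->(1,4) | p1:(3,0)->(4,0) | p2:(3,1)->(4,1)->EXIT | p3:(2,1)->(3,1)
Step 2: p0:(1,4)->(2,4) | p1:(4,0)->(4,1)->EXIT | p2:escaped | p3:(3,1)->(4,1)->EXIT
Step 3: p0:(2,4)->(3,4) | p1:escaped | p2:escaped | p3:escaped

(3,4) ESCAPED ESCAPED ESCAPED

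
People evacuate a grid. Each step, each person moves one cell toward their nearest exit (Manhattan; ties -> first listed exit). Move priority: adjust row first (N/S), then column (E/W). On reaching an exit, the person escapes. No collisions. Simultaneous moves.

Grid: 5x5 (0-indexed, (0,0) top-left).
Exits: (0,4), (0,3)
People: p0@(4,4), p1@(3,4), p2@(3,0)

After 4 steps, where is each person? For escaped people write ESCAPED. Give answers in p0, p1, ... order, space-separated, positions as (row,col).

Step 1: p0:(4,4)->(3,4) | p1:(3,4)->(2,4) | p2:(3,0)->(2,0)
Step 2: p0:(3,4)->(2,4) | p1:(2,4)->(1,4) | p2:(2,0)->(1,0)
Step 3: p0:(2,4)->(1,4) | p1:(1,4)->(0,4)->EXIT | p2:(1,0)->(0,0)
Step 4: p0:(1,4)->(0,4)->EXIT | p1:escaped | p2:(0,0)->(0,1)

ESCAPED ESCAPED (0,1)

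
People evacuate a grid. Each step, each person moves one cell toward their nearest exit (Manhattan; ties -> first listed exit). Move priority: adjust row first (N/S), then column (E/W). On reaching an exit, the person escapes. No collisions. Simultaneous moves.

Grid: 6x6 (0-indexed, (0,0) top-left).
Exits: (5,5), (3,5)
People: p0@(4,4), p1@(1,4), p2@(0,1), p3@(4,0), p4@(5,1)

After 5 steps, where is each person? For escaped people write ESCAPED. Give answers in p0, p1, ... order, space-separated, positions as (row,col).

Step 1: p0:(4,4)->(5,4) | p1:(1,4)->(2,4) | p2:(0,1)->(1,1) | p3:(4,0)->(5,0) | p4:(5,1)->(5,2)
Step 2: p0:(5,4)->(5,5)->EXIT | p1:(2,4)->(3,4) | p2:(1,1)->(2,1) | p3:(5,0)->(5,1) | p4:(5,2)->(5,3)
Step 3: p0:escaped | p1:(3,4)->(3,5)->EXIT | p2:(2,1)->(3,1) | p3:(5,1)->(5,2) | p4:(5,3)->(5,4)
Step 4: p0:escaped | p1:escaped | p2:(3,1)->(3,2) | p3:(5,2)->(5,3) | p4:(5,4)->(5,5)->EXIT
Step 5: p0:escaped | p1:escaped | p2:(3,2)->(3,3) | p3:(5,3)->(5,4) | p4:escaped

ESCAPED ESCAPED (3,3) (5,4) ESCAPED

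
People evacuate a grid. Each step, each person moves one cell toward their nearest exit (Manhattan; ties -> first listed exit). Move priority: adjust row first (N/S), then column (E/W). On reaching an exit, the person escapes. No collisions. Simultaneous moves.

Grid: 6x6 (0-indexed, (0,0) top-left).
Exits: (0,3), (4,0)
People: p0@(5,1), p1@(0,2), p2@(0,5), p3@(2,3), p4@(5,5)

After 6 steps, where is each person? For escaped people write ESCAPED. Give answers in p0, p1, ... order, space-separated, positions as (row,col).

Step 1: p0:(5,1)->(4,1) | p1:(0,2)->(0,3)->EXIT | p2:(0,5)->(0,4) | p3:(2,3)->(1,3) | p4:(5,5)->(4,5)
Step 2: p0:(4,1)->(4,0)->EXIT | p1:escaped | p2:(0,4)->(0,3)->EXIT | p3:(1,3)->(0,3)->EXIT | p4:(4,5)->(4,4)
Step 3: p0:escaped | p1:escaped | p2:escaped | p3:escaped | p4:(4,4)->(4,3)
Step 4: p0:escaped | p1:escaped | p2:escaped | p3:escaped | p4:(4,3)->(4,2)
Step 5: p0:escaped | p1:escaped | p2:escaped | p3:escaped | p4:(4,2)->(4,1)
Step 6: p0:escaped | p1:escaped | p2:escaped | p3:escaped | p4:(4,1)->(4,0)->EXIT

ESCAPED ESCAPED ESCAPED ESCAPED ESCAPED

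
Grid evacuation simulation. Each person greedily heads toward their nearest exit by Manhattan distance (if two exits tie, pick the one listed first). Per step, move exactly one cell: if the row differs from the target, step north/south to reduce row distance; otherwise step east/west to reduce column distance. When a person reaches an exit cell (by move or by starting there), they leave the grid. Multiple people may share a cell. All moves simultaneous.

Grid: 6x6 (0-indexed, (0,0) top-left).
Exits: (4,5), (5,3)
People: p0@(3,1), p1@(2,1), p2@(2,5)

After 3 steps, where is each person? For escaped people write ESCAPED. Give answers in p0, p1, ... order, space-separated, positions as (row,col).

Step 1: p0:(3,1)->(4,1) | p1:(2,1)->(3,1) | p2:(2,5)->(3,5)
Step 2: p0:(4,1)->(5,1) | p1:(3,1)->(4,1) | p2:(3,5)->(4,5)->EXIT
Step 3: p0:(5,1)->(5,2) | p1:(4,1)->(5,1) | p2:escaped

(5,2) (5,1) ESCAPED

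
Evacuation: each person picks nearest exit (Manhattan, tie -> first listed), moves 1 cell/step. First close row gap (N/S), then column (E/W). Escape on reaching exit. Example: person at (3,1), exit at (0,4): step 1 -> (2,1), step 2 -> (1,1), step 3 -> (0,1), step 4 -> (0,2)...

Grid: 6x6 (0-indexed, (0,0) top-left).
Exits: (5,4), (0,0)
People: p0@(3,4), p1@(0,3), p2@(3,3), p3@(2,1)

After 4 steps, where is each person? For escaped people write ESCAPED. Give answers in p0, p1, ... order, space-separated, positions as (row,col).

Step 1: p0:(3,4)->(4,4) | p1:(0,3)->(0,2) | p2:(3,3)->(4,3) | p3:(2,1)->(1,1)
Step 2: p0:(4,4)->(5,4)->EXIT | p1:(0,2)->(0,1) | p2:(4,3)->(5,3) | p3:(1,1)->(0,1)
Step 3: p0:escaped | p1:(0,1)->(0,0)->EXIT | p2:(5,3)->(5,4)->EXIT | p3:(0,1)->(0,0)->EXIT

ESCAPED ESCAPED ESCAPED ESCAPED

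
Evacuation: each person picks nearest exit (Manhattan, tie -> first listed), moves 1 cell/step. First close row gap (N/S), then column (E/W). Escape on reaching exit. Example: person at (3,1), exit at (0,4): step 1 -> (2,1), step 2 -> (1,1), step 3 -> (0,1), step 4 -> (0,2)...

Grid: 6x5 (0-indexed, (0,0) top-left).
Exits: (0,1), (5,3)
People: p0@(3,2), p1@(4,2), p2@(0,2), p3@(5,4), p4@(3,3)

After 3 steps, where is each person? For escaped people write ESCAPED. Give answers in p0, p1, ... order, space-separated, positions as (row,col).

Step 1: p0:(3,2)->(4,2) | p1:(4,2)->(5,2) | p2:(0,2)->(0,1)->EXIT | p3:(5,4)->(5,3)->EXIT | p4:(3,3)->(4,3)
Step 2: p0:(4,2)->(5,2) | p1:(5,2)->(5,3)->EXIT | p2:escaped | p3:escaped | p4:(4,3)->(5,3)->EXIT
Step 3: p0:(5,2)->(5,3)->EXIT | p1:escaped | p2:escaped | p3:escaped | p4:escaped

ESCAPED ESCAPED ESCAPED ESCAPED ESCAPED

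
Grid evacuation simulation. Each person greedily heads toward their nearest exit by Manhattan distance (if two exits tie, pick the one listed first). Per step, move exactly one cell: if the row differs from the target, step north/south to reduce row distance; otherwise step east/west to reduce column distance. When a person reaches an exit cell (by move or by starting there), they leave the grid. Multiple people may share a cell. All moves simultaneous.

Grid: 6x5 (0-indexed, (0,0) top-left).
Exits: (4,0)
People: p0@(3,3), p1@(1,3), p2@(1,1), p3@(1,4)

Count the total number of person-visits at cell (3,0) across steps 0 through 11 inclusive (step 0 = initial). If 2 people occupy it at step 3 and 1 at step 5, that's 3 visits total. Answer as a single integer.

Answer: 0

Derivation:
Step 0: p0@(3,3) p1@(1,3) p2@(1,1) p3@(1,4) -> at (3,0): 0 [-], cum=0
Step 1: p0@(4,3) p1@(2,3) p2@(2,1) p3@(2,4) -> at (3,0): 0 [-], cum=0
Step 2: p0@(4,2) p1@(3,3) p2@(3,1) p3@(3,4) -> at (3,0): 0 [-], cum=0
Step 3: p0@(4,1) p1@(4,3) p2@(4,1) p3@(4,4) -> at (3,0): 0 [-], cum=0
Step 4: p0@ESC p1@(4,2) p2@ESC p3@(4,3) -> at (3,0): 0 [-], cum=0
Step 5: p0@ESC p1@(4,1) p2@ESC p3@(4,2) -> at (3,0): 0 [-], cum=0
Step 6: p0@ESC p1@ESC p2@ESC p3@(4,1) -> at (3,0): 0 [-], cum=0
Step 7: p0@ESC p1@ESC p2@ESC p3@ESC -> at (3,0): 0 [-], cum=0
Total visits = 0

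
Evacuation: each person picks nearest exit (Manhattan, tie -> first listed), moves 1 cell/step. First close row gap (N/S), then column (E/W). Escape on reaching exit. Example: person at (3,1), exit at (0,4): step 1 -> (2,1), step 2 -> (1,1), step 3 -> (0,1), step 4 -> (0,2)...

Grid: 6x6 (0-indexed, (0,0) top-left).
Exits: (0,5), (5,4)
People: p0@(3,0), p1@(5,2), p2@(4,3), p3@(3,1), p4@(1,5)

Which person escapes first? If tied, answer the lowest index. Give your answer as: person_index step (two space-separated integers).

Answer: 4 1

Derivation:
Step 1: p0:(3,0)->(4,0) | p1:(5,2)->(5,3) | p2:(4,3)->(5,3) | p3:(3,1)->(4,1) | p4:(1,5)->(0,5)->EXIT
Step 2: p0:(4,0)->(5,0) | p1:(5,3)->(5,4)->EXIT | p2:(5,3)->(5,4)->EXIT | p3:(4,1)->(5,1) | p4:escaped
Step 3: p0:(5,0)->(5,1) | p1:escaped | p2:escaped | p3:(5,1)->(5,2) | p4:escaped
Step 4: p0:(5,1)->(5,2) | p1:escaped | p2:escaped | p3:(5,2)->(5,3) | p4:escaped
Step 5: p0:(5,2)->(5,3) | p1:escaped | p2:escaped | p3:(5,3)->(5,4)->EXIT | p4:escaped
Step 6: p0:(5,3)->(5,4)->EXIT | p1:escaped | p2:escaped | p3:escaped | p4:escaped
Exit steps: [6, 2, 2, 5, 1]
First to escape: p4 at step 1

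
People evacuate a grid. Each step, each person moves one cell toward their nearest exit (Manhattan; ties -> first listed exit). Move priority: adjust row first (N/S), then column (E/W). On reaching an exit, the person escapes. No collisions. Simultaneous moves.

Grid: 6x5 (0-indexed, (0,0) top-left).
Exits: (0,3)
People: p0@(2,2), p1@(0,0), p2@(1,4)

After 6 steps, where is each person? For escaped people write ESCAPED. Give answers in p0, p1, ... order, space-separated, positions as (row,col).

Step 1: p0:(2,2)->(1,2) | p1:(0,0)->(0,1) | p2:(1,4)->(0,4)
Step 2: p0:(1,2)->(0,2) | p1:(0,1)->(0,2) | p2:(0,4)->(0,3)->EXIT
Step 3: p0:(0,2)->(0,3)->EXIT | p1:(0,2)->(0,3)->EXIT | p2:escaped

ESCAPED ESCAPED ESCAPED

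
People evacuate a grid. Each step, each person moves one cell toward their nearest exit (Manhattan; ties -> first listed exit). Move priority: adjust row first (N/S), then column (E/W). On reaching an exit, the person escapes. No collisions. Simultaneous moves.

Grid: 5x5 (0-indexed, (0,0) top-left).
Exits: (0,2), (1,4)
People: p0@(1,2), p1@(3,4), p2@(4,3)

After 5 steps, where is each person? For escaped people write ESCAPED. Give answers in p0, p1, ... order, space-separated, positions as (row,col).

Step 1: p0:(1,2)->(0,2)->EXIT | p1:(3,4)->(2,4) | p2:(4,3)->(3,3)
Step 2: p0:escaped | p1:(2,4)->(1,4)->EXIT | p2:(3,3)->(2,3)
Step 3: p0:escaped | p1:escaped | p2:(2,3)->(1,3)
Step 4: p0:escaped | p1:escaped | p2:(1,3)->(1,4)->EXIT

ESCAPED ESCAPED ESCAPED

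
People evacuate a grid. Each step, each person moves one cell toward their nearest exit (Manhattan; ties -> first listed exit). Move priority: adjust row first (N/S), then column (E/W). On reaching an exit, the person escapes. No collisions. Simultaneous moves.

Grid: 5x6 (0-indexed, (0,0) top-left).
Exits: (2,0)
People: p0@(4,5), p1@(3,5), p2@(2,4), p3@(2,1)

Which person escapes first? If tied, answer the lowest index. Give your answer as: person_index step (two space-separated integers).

Answer: 3 1

Derivation:
Step 1: p0:(4,5)->(3,5) | p1:(3,5)->(2,5) | p2:(2,4)->(2,3) | p3:(2,1)->(2,0)->EXIT
Step 2: p0:(3,5)->(2,5) | p1:(2,5)->(2,4) | p2:(2,3)->(2,2) | p3:escaped
Step 3: p0:(2,5)->(2,4) | p1:(2,4)->(2,3) | p2:(2,2)->(2,1) | p3:escaped
Step 4: p0:(2,4)->(2,3) | p1:(2,3)->(2,2) | p2:(2,1)->(2,0)->EXIT | p3:escaped
Step 5: p0:(2,3)->(2,2) | p1:(2,2)->(2,1) | p2:escaped | p3:escaped
Step 6: p0:(2,2)->(2,1) | p1:(2,1)->(2,0)->EXIT | p2:escaped | p3:escaped
Step 7: p0:(2,1)->(2,0)->EXIT | p1:escaped | p2:escaped | p3:escaped
Exit steps: [7, 6, 4, 1]
First to escape: p3 at step 1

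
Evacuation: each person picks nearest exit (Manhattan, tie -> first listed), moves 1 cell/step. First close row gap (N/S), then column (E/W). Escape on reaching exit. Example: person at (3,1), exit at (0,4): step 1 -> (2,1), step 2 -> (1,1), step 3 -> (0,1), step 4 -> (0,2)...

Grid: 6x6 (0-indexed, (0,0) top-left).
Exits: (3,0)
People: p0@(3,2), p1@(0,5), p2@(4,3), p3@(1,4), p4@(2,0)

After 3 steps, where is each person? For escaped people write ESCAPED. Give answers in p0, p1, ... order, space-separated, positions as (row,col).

Step 1: p0:(3,2)->(3,1) | p1:(0,5)->(1,5) | p2:(4,3)->(3,3) | p3:(1,4)->(2,4) | p4:(2,0)->(3,0)->EXIT
Step 2: p0:(3,1)->(3,0)->EXIT | p1:(1,5)->(2,5) | p2:(3,3)->(3,2) | p3:(2,4)->(3,4) | p4:escaped
Step 3: p0:escaped | p1:(2,5)->(3,5) | p2:(3,2)->(3,1) | p3:(3,4)->(3,3) | p4:escaped

ESCAPED (3,5) (3,1) (3,3) ESCAPED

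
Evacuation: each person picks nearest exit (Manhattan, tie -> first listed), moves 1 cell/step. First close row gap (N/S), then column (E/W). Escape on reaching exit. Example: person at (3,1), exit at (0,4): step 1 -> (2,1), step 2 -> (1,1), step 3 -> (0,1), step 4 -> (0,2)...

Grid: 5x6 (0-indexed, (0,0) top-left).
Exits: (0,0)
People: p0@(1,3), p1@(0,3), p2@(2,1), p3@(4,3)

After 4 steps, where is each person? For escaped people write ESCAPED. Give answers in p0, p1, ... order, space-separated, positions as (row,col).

Step 1: p0:(1,3)->(0,3) | p1:(0,3)->(0,2) | p2:(2,1)->(1,1) | p3:(4,3)->(3,3)
Step 2: p0:(0,3)->(0,2) | p1:(0,2)->(0,1) | p2:(1,1)->(0,1) | p3:(3,3)->(2,3)
Step 3: p0:(0,2)->(0,1) | p1:(0,1)->(0,0)->EXIT | p2:(0,1)->(0,0)->EXIT | p3:(2,3)->(1,3)
Step 4: p0:(0,1)->(0,0)->EXIT | p1:escaped | p2:escaped | p3:(1,3)->(0,3)

ESCAPED ESCAPED ESCAPED (0,3)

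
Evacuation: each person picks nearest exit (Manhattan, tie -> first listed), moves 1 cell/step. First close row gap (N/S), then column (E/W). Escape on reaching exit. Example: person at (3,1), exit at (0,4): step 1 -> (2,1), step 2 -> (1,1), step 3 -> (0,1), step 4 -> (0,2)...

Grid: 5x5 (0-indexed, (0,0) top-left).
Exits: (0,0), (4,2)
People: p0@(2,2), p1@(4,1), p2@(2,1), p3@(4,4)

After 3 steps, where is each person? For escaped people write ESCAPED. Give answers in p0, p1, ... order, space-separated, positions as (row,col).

Step 1: p0:(2,2)->(3,2) | p1:(4,1)->(4,2)->EXIT | p2:(2,1)->(1,1) | p3:(4,4)->(4,3)
Step 2: p0:(3,2)->(4,2)->EXIT | p1:escaped | p2:(1,1)->(0,1) | p3:(4,3)->(4,2)->EXIT
Step 3: p0:escaped | p1:escaped | p2:(0,1)->(0,0)->EXIT | p3:escaped

ESCAPED ESCAPED ESCAPED ESCAPED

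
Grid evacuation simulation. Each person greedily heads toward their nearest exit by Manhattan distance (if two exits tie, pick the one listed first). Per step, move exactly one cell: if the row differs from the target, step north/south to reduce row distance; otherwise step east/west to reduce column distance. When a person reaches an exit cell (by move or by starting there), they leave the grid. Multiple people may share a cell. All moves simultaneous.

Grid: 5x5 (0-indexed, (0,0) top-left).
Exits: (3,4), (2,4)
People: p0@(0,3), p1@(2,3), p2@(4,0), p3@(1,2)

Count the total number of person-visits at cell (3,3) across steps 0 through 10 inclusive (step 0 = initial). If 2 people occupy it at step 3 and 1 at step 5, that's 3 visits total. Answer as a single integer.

Answer: 1

Derivation:
Step 0: p0@(0,3) p1@(2,3) p2@(4,0) p3@(1,2) -> at (3,3): 0 [-], cum=0
Step 1: p0@(1,3) p1@ESC p2@(3,0) p3@(2,2) -> at (3,3): 0 [-], cum=0
Step 2: p0@(2,3) p1@ESC p2@(3,1) p3@(2,3) -> at (3,3): 0 [-], cum=0
Step 3: p0@ESC p1@ESC p2@(3,2) p3@ESC -> at (3,3): 0 [-], cum=0
Step 4: p0@ESC p1@ESC p2@(3,3) p3@ESC -> at (3,3): 1 [p2], cum=1
Step 5: p0@ESC p1@ESC p2@ESC p3@ESC -> at (3,3): 0 [-], cum=1
Total visits = 1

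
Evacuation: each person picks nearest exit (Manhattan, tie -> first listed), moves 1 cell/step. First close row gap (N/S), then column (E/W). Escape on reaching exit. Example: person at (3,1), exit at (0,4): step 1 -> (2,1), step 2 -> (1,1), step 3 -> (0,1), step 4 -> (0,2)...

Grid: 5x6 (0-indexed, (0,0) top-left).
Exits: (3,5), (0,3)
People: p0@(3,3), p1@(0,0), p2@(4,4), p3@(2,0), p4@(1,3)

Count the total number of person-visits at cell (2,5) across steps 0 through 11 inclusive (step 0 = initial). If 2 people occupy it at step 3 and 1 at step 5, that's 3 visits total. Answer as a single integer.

Answer: 0

Derivation:
Step 0: p0@(3,3) p1@(0,0) p2@(4,4) p3@(2,0) p4@(1,3) -> at (2,5): 0 [-], cum=0
Step 1: p0@(3,4) p1@(0,1) p2@(3,4) p3@(1,0) p4@ESC -> at (2,5): 0 [-], cum=0
Step 2: p0@ESC p1@(0,2) p2@ESC p3@(0,0) p4@ESC -> at (2,5): 0 [-], cum=0
Step 3: p0@ESC p1@ESC p2@ESC p3@(0,1) p4@ESC -> at (2,5): 0 [-], cum=0
Step 4: p0@ESC p1@ESC p2@ESC p3@(0,2) p4@ESC -> at (2,5): 0 [-], cum=0
Step 5: p0@ESC p1@ESC p2@ESC p3@ESC p4@ESC -> at (2,5): 0 [-], cum=0
Total visits = 0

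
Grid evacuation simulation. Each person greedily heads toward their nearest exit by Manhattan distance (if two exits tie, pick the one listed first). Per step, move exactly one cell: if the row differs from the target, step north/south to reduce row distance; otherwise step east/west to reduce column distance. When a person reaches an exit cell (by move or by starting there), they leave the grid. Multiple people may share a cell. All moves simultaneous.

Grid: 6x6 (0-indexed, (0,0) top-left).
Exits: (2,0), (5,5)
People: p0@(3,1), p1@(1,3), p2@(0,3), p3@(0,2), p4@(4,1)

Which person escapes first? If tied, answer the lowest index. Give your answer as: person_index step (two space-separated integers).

Step 1: p0:(3,1)->(2,1) | p1:(1,3)->(2,3) | p2:(0,3)->(1,3) | p3:(0,2)->(1,2) | p4:(4,1)->(3,1)
Step 2: p0:(2,1)->(2,0)->EXIT | p1:(2,3)->(2,2) | p2:(1,3)->(2,3) | p3:(1,2)->(2,2) | p4:(3,1)->(2,1)
Step 3: p0:escaped | p1:(2,2)->(2,1) | p2:(2,3)->(2,2) | p3:(2,2)->(2,1) | p4:(2,1)->(2,0)->EXIT
Step 4: p0:escaped | p1:(2,1)->(2,0)->EXIT | p2:(2,2)->(2,1) | p3:(2,1)->(2,0)->EXIT | p4:escaped
Step 5: p0:escaped | p1:escaped | p2:(2,1)->(2,0)->EXIT | p3:escaped | p4:escaped
Exit steps: [2, 4, 5, 4, 3]
First to escape: p0 at step 2

Answer: 0 2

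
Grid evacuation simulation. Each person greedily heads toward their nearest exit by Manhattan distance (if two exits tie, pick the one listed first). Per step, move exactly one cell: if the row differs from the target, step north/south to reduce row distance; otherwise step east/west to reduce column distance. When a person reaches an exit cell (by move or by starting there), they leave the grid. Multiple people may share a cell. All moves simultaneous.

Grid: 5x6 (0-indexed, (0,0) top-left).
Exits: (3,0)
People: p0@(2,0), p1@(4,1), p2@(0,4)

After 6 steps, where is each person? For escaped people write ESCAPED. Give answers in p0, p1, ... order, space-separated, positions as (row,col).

Step 1: p0:(2,0)->(3,0)->EXIT | p1:(4,1)->(3,1) | p2:(0,4)->(1,4)
Step 2: p0:escaped | p1:(3,1)->(3,0)->EXIT | p2:(1,4)->(2,4)
Step 3: p0:escaped | p1:escaped | p2:(2,4)->(3,4)
Step 4: p0:escaped | p1:escaped | p2:(3,4)->(3,3)
Step 5: p0:escaped | p1:escaped | p2:(3,3)->(3,2)
Step 6: p0:escaped | p1:escaped | p2:(3,2)->(3,1)

ESCAPED ESCAPED (3,1)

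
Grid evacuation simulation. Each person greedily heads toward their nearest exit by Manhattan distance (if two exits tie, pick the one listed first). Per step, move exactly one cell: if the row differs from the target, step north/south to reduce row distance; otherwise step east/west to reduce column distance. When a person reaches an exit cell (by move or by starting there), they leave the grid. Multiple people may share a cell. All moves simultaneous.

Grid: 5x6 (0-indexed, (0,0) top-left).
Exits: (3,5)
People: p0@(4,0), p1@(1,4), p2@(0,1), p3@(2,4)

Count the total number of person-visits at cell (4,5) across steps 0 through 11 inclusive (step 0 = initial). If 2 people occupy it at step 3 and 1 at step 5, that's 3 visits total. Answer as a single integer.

Answer: 0

Derivation:
Step 0: p0@(4,0) p1@(1,4) p2@(0,1) p3@(2,4) -> at (4,5): 0 [-], cum=0
Step 1: p0@(3,0) p1@(2,4) p2@(1,1) p3@(3,4) -> at (4,5): 0 [-], cum=0
Step 2: p0@(3,1) p1@(3,4) p2@(2,1) p3@ESC -> at (4,5): 0 [-], cum=0
Step 3: p0@(3,2) p1@ESC p2@(3,1) p3@ESC -> at (4,5): 0 [-], cum=0
Step 4: p0@(3,3) p1@ESC p2@(3,2) p3@ESC -> at (4,5): 0 [-], cum=0
Step 5: p0@(3,4) p1@ESC p2@(3,3) p3@ESC -> at (4,5): 0 [-], cum=0
Step 6: p0@ESC p1@ESC p2@(3,4) p3@ESC -> at (4,5): 0 [-], cum=0
Step 7: p0@ESC p1@ESC p2@ESC p3@ESC -> at (4,5): 0 [-], cum=0
Total visits = 0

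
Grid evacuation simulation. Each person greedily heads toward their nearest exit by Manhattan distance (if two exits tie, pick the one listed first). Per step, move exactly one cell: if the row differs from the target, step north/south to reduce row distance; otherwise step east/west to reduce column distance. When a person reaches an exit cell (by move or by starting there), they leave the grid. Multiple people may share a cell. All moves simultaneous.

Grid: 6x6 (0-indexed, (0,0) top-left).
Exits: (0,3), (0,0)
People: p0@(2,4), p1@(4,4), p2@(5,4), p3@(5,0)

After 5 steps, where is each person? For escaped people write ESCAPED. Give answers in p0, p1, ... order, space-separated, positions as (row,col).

Step 1: p0:(2,4)->(1,4) | p1:(4,4)->(3,4) | p2:(5,4)->(4,4) | p3:(5,0)->(4,0)
Step 2: p0:(1,4)->(0,4) | p1:(3,4)->(2,4) | p2:(4,4)->(3,4) | p3:(4,0)->(3,0)
Step 3: p0:(0,4)->(0,3)->EXIT | p1:(2,4)->(1,4) | p2:(3,4)->(2,4) | p3:(3,0)->(2,0)
Step 4: p0:escaped | p1:(1,4)->(0,4) | p2:(2,4)->(1,4) | p3:(2,0)->(1,0)
Step 5: p0:escaped | p1:(0,4)->(0,3)->EXIT | p2:(1,4)->(0,4) | p3:(1,0)->(0,0)->EXIT

ESCAPED ESCAPED (0,4) ESCAPED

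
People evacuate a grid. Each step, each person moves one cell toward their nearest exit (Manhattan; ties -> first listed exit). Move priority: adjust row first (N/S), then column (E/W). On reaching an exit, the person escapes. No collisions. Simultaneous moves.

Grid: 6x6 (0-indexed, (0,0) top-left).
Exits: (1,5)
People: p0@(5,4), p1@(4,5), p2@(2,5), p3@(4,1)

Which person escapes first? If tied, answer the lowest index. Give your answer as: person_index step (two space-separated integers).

Step 1: p0:(5,4)->(4,4) | p1:(4,5)->(3,5) | p2:(2,5)->(1,5)->EXIT | p3:(4,1)->(3,1)
Step 2: p0:(4,4)->(3,4) | p1:(3,5)->(2,5) | p2:escaped | p3:(3,1)->(2,1)
Step 3: p0:(3,4)->(2,4) | p1:(2,5)->(1,5)->EXIT | p2:escaped | p3:(2,1)->(1,1)
Step 4: p0:(2,4)->(1,4) | p1:escaped | p2:escaped | p3:(1,1)->(1,2)
Step 5: p0:(1,4)->(1,5)->EXIT | p1:escaped | p2:escaped | p3:(1,2)->(1,3)
Step 6: p0:escaped | p1:escaped | p2:escaped | p3:(1,3)->(1,4)
Step 7: p0:escaped | p1:escaped | p2:escaped | p3:(1,4)->(1,5)->EXIT
Exit steps: [5, 3, 1, 7]
First to escape: p2 at step 1

Answer: 2 1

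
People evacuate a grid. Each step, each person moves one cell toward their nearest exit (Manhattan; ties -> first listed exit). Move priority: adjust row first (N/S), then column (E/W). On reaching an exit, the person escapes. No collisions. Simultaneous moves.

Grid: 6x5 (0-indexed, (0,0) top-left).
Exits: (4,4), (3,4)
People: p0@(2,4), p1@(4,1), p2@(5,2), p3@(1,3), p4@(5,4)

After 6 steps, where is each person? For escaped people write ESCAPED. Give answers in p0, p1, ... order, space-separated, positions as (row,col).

Step 1: p0:(2,4)->(3,4)->EXIT | p1:(4,1)->(4,2) | p2:(5,2)->(4,2) | p3:(1,3)->(2,3) | p4:(5,4)->(4,4)->EXIT
Step 2: p0:escaped | p1:(4,2)->(4,3) | p2:(4,2)->(4,3) | p3:(2,3)->(3,3) | p4:escaped
Step 3: p0:escaped | p1:(4,3)->(4,4)->EXIT | p2:(4,3)->(4,4)->EXIT | p3:(3,3)->(3,4)->EXIT | p4:escaped

ESCAPED ESCAPED ESCAPED ESCAPED ESCAPED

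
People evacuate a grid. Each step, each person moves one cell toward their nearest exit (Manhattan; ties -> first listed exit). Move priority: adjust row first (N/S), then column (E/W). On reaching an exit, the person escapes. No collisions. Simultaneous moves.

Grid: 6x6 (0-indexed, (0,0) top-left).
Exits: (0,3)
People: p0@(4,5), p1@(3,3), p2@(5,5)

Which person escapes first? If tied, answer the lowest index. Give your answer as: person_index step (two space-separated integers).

Answer: 1 3

Derivation:
Step 1: p0:(4,5)->(3,5) | p1:(3,3)->(2,3) | p2:(5,5)->(4,5)
Step 2: p0:(3,5)->(2,5) | p1:(2,3)->(1,3) | p2:(4,5)->(3,5)
Step 3: p0:(2,5)->(1,5) | p1:(1,3)->(0,3)->EXIT | p2:(3,5)->(2,5)
Step 4: p0:(1,5)->(0,5) | p1:escaped | p2:(2,5)->(1,5)
Step 5: p0:(0,5)->(0,4) | p1:escaped | p2:(1,5)->(0,5)
Step 6: p0:(0,4)->(0,3)->EXIT | p1:escaped | p2:(0,5)->(0,4)
Step 7: p0:escaped | p1:escaped | p2:(0,4)->(0,3)->EXIT
Exit steps: [6, 3, 7]
First to escape: p1 at step 3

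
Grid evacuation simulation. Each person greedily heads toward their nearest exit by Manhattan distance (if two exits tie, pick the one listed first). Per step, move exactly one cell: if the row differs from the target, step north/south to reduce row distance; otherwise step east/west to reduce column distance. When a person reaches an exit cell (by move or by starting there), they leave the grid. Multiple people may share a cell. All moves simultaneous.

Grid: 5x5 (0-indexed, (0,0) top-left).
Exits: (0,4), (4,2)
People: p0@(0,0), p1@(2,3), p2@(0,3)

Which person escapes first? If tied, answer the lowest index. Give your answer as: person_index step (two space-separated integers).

Answer: 2 1

Derivation:
Step 1: p0:(0,0)->(0,1) | p1:(2,3)->(1,3) | p2:(0,3)->(0,4)->EXIT
Step 2: p0:(0,1)->(0,2) | p1:(1,3)->(0,3) | p2:escaped
Step 3: p0:(0,2)->(0,3) | p1:(0,3)->(0,4)->EXIT | p2:escaped
Step 4: p0:(0,3)->(0,4)->EXIT | p1:escaped | p2:escaped
Exit steps: [4, 3, 1]
First to escape: p2 at step 1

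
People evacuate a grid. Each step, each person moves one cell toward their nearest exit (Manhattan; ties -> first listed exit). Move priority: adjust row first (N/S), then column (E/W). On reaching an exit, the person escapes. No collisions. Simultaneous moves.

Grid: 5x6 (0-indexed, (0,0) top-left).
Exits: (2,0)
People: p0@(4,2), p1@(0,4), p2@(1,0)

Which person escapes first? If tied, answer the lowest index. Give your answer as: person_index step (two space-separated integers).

Answer: 2 1

Derivation:
Step 1: p0:(4,2)->(3,2) | p1:(0,4)->(1,4) | p2:(1,0)->(2,0)->EXIT
Step 2: p0:(3,2)->(2,2) | p1:(1,4)->(2,4) | p2:escaped
Step 3: p0:(2,2)->(2,1) | p1:(2,4)->(2,3) | p2:escaped
Step 4: p0:(2,1)->(2,0)->EXIT | p1:(2,3)->(2,2) | p2:escaped
Step 5: p0:escaped | p1:(2,2)->(2,1) | p2:escaped
Step 6: p0:escaped | p1:(2,1)->(2,0)->EXIT | p2:escaped
Exit steps: [4, 6, 1]
First to escape: p2 at step 1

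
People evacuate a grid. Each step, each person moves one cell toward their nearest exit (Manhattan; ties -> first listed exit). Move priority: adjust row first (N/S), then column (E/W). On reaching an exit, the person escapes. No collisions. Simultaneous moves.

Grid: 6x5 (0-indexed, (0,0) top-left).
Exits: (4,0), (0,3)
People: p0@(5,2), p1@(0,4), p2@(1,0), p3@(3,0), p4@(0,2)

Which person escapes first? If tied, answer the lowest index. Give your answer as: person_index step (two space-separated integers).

Answer: 1 1

Derivation:
Step 1: p0:(5,2)->(4,2) | p1:(0,4)->(0,3)->EXIT | p2:(1,0)->(2,0) | p3:(3,0)->(4,0)->EXIT | p4:(0,2)->(0,3)->EXIT
Step 2: p0:(4,2)->(4,1) | p1:escaped | p2:(2,0)->(3,0) | p3:escaped | p4:escaped
Step 3: p0:(4,1)->(4,0)->EXIT | p1:escaped | p2:(3,0)->(4,0)->EXIT | p3:escaped | p4:escaped
Exit steps: [3, 1, 3, 1, 1]
First to escape: p1 at step 1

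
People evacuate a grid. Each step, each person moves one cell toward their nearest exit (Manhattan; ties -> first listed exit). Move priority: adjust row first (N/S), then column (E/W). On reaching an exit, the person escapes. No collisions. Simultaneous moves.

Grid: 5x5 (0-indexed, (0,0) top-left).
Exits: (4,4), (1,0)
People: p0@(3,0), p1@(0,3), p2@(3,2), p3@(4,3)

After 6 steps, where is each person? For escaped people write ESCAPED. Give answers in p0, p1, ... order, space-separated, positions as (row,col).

Step 1: p0:(3,0)->(2,0) | p1:(0,3)->(1,3) | p2:(3,2)->(4,2) | p3:(4,3)->(4,4)->EXIT
Step 2: p0:(2,0)->(1,0)->EXIT | p1:(1,3)->(1,2) | p2:(4,2)->(4,3) | p3:escaped
Step 3: p0:escaped | p1:(1,2)->(1,1) | p2:(4,3)->(4,4)->EXIT | p3:escaped
Step 4: p0:escaped | p1:(1,1)->(1,0)->EXIT | p2:escaped | p3:escaped

ESCAPED ESCAPED ESCAPED ESCAPED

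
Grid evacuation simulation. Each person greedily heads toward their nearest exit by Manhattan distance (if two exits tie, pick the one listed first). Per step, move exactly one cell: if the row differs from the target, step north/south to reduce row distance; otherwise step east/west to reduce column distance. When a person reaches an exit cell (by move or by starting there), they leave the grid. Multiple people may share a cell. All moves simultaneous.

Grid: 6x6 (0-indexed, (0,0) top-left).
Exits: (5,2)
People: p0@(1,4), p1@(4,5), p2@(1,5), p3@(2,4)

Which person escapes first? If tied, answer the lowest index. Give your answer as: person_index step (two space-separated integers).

Answer: 1 4

Derivation:
Step 1: p0:(1,4)->(2,4) | p1:(4,5)->(5,5) | p2:(1,5)->(2,5) | p3:(2,4)->(3,4)
Step 2: p0:(2,4)->(3,4) | p1:(5,5)->(5,4) | p2:(2,5)->(3,5) | p3:(3,4)->(4,4)
Step 3: p0:(3,4)->(4,4) | p1:(5,4)->(5,3) | p2:(3,5)->(4,5) | p3:(4,4)->(5,4)
Step 4: p0:(4,4)->(5,4) | p1:(5,3)->(5,2)->EXIT | p2:(4,5)->(5,5) | p3:(5,4)->(5,3)
Step 5: p0:(5,4)->(5,3) | p1:escaped | p2:(5,5)->(5,4) | p3:(5,3)->(5,2)->EXIT
Step 6: p0:(5,3)->(5,2)->EXIT | p1:escaped | p2:(5,4)->(5,3) | p3:escaped
Step 7: p0:escaped | p1:escaped | p2:(5,3)->(5,2)->EXIT | p3:escaped
Exit steps: [6, 4, 7, 5]
First to escape: p1 at step 4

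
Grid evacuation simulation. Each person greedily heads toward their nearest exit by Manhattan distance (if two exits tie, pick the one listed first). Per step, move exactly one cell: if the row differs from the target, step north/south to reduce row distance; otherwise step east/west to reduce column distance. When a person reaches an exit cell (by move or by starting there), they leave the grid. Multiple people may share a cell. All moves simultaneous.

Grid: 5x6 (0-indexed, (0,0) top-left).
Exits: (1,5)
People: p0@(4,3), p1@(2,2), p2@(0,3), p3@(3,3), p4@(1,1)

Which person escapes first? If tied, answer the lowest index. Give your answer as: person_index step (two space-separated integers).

Answer: 2 3

Derivation:
Step 1: p0:(4,3)->(3,3) | p1:(2,2)->(1,2) | p2:(0,3)->(1,3) | p3:(3,3)->(2,3) | p4:(1,1)->(1,2)
Step 2: p0:(3,3)->(2,3) | p1:(1,2)->(1,3) | p2:(1,3)->(1,4) | p3:(2,3)->(1,3) | p4:(1,2)->(1,3)
Step 3: p0:(2,3)->(1,3) | p1:(1,3)->(1,4) | p2:(1,4)->(1,5)->EXIT | p3:(1,3)->(1,4) | p4:(1,3)->(1,4)
Step 4: p0:(1,3)->(1,4) | p1:(1,4)->(1,5)->EXIT | p2:escaped | p3:(1,4)->(1,5)->EXIT | p4:(1,4)->(1,5)->EXIT
Step 5: p0:(1,4)->(1,5)->EXIT | p1:escaped | p2:escaped | p3:escaped | p4:escaped
Exit steps: [5, 4, 3, 4, 4]
First to escape: p2 at step 3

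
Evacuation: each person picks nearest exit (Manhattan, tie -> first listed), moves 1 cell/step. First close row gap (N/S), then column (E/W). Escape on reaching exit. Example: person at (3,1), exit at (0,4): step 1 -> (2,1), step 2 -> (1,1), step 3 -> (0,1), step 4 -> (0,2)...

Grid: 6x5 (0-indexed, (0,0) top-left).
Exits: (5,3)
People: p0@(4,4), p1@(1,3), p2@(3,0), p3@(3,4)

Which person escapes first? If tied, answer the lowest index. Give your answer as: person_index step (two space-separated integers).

Step 1: p0:(4,4)->(5,4) | p1:(1,3)->(2,3) | p2:(3,0)->(4,0) | p3:(3,4)->(4,4)
Step 2: p0:(5,4)->(5,3)->EXIT | p1:(2,3)->(3,3) | p2:(4,0)->(5,0) | p3:(4,4)->(5,4)
Step 3: p0:escaped | p1:(3,3)->(4,3) | p2:(5,0)->(5,1) | p3:(5,4)->(5,3)->EXIT
Step 4: p0:escaped | p1:(4,3)->(5,3)->EXIT | p2:(5,1)->(5,2) | p3:escaped
Step 5: p0:escaped | p1:escaped | p2:(5,2)->(5,3)->EXIT | p3:escaped
Exit steps: [2, 4, 5, 3]
First to escape: p0 at step 2

Answer: 0 2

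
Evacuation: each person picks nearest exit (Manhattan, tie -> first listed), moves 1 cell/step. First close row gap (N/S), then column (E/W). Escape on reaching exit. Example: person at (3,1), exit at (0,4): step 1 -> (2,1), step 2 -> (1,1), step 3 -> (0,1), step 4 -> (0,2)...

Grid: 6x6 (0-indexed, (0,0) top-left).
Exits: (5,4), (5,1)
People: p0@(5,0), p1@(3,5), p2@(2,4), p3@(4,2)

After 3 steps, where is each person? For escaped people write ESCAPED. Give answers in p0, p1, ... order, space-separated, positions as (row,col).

Step 1: p0:(5,0)->(5,1)->EXIT | p1:(3,5)->(4,5) | p2:(2,4)->(3,4) | p3:(4,2)->(5,2)
Step 2: p0:escaped | p1:(4,5)->(5,5) | p2:(3,4)->(4,4) | p3:(5,2)->(5,1)->EXIT
Step 3: p0:escaped | p1:(5,5)->(5,4)->EXIT | p2:(4,4)->(5,4)->EXIT | p3:escaped

ESCAPED ESCAPED ESCAPED ESCAPED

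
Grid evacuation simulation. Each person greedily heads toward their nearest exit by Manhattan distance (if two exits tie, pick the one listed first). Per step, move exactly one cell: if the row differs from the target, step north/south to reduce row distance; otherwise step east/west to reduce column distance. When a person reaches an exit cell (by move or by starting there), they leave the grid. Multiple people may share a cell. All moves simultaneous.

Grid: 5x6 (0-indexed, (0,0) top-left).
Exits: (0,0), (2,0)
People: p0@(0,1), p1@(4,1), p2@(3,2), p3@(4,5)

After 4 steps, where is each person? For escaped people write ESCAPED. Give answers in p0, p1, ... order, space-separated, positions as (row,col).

Step 1: p0:(0,1)->(0,0)->EXIT | p1:(4,1)->(3,1) | p2:(3,2)->(2,2) | p3:(4,5)->(3,5)
Step 2: p0:escaped | p1:(3,1)->(2,1) | p2:(2,2)->(2,1) | p3:(3,5)->(2,5)
Step 3: p0:escaped | p1:(2,1)->(2,0)->EXIT | p2:(2,1)->(2,0)->EXIT | p3:(2,5)->(2,4)
Step 4: p0:escaped | p1:escaped | p2:escaped | p3:(2,4)->(2,3)

ESCAPED ESCAPED ESCAPED (2,3)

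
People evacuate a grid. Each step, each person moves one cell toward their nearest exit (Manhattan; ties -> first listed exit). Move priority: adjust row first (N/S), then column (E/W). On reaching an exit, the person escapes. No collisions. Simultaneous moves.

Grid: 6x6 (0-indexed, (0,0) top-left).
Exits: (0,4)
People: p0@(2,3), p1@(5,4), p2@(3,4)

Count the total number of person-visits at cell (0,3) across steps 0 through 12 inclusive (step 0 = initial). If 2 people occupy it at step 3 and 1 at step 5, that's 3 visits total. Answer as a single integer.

Step 0: p0@(2,3) p1@(5,4) p2@(3,4) -> at (0,3): 0 [-], cum=0
Step 1: p0@(1,3) p1@(4,4) p2@(2,4) -> at (0,3): 0 [-], cum=0
Step 2: p0@(0,3) p1@(3,4) p2@(1,4) -> at (0,3): 1 [p0], cum=1
Step 3: p0@ESC p1@(2,4) p2@ESC -> at (0,3): 0 [-], cum=1
Step 4: p0@ESC p1@(1,4) p2@ESC -> at (0,3): 0 [-], cum=1
Step 5: p0@ESC p1@ESC p2@ESC -> at (0,3): 0 [-], cum=1
Total visits = 1

Answer: 1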